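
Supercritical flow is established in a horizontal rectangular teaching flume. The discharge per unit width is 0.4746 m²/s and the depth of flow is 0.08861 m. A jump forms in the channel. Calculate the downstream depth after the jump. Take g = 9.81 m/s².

V₁ = q/y₁ = 0.4746/0.08861 = 5.356 m/s. Fr₁ = V₁/√(g·y₁) = 5.356/√(9.81×0.08861) = 5.745.
By Bélanger, y₂/y₁ = ½[√(1 + 8Fr₁²) − 1] = ½[√265.01 − 1] = 7.640.
y₂ = 7.640 × 0.08861 = 0.6769 m.

y₂ = 0.6769 m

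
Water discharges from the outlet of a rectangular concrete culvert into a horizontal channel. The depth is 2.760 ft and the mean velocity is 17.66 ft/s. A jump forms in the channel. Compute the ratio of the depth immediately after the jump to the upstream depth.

y₂/y₁ = 2.196

Fr₁ = V₁/√(g·y₁) = 17.66/√(32.2×2.760) = 1.873.
From the momentum equation for a rectangular channel, y₂/y₁ = ½[√(1 + 8Fr₁²) − 1] = ½[√29.074 − 1] = 2.196.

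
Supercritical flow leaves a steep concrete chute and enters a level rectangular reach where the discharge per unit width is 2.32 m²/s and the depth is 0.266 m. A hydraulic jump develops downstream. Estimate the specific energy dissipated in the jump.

V₁ = q/y₁ = 2.32/0.266 = 8.72 m/s. Fr₁ = V₁/√(g·y₁) = 8.72/√(9.81×0.266) = 5.40.
By Bélanger, y₂/y₁ = ½[√(1 + 8Fr₁²) − 1] = ½[√234.2 − 1] = 7.15.
y₂ = 7.15 × 0.266 = 1.90 m.
V₂ = q/y₂ = 2.32/1.90 = 1.22 m/s. E₁ = y₁ + V₁²/2g = 4.14 m; E₂ = y₂ + V₂²/2g = 1.98 m. ΔE = E₁ − E₂ = 2.16 m.

ΔE = 2.16 m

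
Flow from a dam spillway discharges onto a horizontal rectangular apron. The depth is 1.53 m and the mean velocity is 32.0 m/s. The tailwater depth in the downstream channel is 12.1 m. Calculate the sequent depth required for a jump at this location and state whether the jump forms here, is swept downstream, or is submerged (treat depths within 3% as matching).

y₂ = 17.1 m; the jump is swept downstream

Fr₁ = V₁/√(g·y₁) = 32.0/√(9.81×1.53) = 8.26.
Sequent-depth ratio: y₂/y₁ = ½[√(1 + 8Fr₁²) − 1] = ½[√546.8 − 1] = 11.2.
y₂ = 11.2 × 1.53 = 17.1 m.
Tailwater y_tw = 12.1 m: y_tw < y₂, so the jump is swept downstream.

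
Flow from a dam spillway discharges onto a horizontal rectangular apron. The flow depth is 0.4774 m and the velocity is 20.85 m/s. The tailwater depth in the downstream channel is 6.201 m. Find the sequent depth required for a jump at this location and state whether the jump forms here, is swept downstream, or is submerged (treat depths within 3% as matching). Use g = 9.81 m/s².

Fr₁ = V₁/√(g·y₁) = 20.85/√(9.81×0.4774) = 9.635.
Bélanger equation: y₂/y₁ = ½[√(1 + 8Fr₁²) − 1] = ½[√743.59 − 1] = 13.13.
y₂ = 13.13 × 0.4774 = 6.270 m.
Tailwater y_tw = 6.201 m: y_tw ≈ y₂, so the jump forms here.

y₂ = 6.270 m; the jump forms here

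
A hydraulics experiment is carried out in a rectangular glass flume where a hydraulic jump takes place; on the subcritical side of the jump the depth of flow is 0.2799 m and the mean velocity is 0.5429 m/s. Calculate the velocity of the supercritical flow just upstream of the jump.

V₁ = 2.988 m/s

Fr₂ = V₂/√(g·y₂) = 0.5429/√(9.81×0.2799) = 0.3276.
The Bélanger relation is symmetric: y₁/y₂ = ½[√(1 + 8Fr₂²) − 1] = ½[√1.8587 − 1] = 0.1817.
y₁ = 0.1817 × 0.2799 = 0.05085 m.
V₁ = q/y₁ = 0.1520/0.05085 = 2.988 m/s.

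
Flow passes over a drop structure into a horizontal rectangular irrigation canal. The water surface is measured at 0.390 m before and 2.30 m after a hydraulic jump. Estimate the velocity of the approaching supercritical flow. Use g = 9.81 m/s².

For a rectangular channel the momentum equation gives q² = ½·g·y₁·y₂·(y₁ + y₂) = ½×9.81×0.390×2.30×2.69 = 11.8.
q = √11.8 = 3.44 m²/s.
V₁ = q/y₁ = 3.44/0.390 = 8.82 m/s.

V₁ = 8.82 m/s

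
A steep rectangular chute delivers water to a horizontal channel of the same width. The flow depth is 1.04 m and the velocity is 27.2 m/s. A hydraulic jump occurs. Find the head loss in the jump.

ΔE = 26.5 m

Fr₁ = V₁/√(g·y₁) = 27.2/√(9.81×1.04) = 8.52.
From the momentum equation for a rectangular channel, y₂/y₁ = ½[√(1 + 8Fr₁²) − 1] = ½[√581.1 − 1] = 11.6.
y₂ = 11.6 × 1.04 = 12.0 m.
q = V₁·y₁ = 27.2 × 1.04 = 28.3 m²/s. V₂ = q/y₂ = 28.3/12.0 = 2.35 m/s. E₁ = y₁ + V₁²/2g = 38.7 m; E₂ = y₂ + V₂²/2g = 12.3 m. ΔE = E₁ − E₂ = 26.5 m.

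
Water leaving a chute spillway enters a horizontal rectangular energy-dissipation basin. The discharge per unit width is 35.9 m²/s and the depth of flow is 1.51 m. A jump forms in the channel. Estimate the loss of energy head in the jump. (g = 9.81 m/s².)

ΔE = 17.4 m

V₁ = q/y₁ = 35.9/1.51 = 23.8 m/s. Fr₁ = V₁/√(g·y₁) = 23.8/√(9.81×1.51) = 6.18.
From the momentum equation for a rectangular channel, y₂/y₁ = ½[√(1 + 8Fr₁²) − 1] = ½[√306.3 − 1] = 8.25.
y₂ = 8.25 × 1.51 = 12.5 m.
V₂ = q/y₂ = 35.9/12.5 = 2.88 m/s. E₁ = y₁ + V₁²/2g = 30.3 m; E₂ = y₂ + V₂²/2g = 12.9 m. ΔE = E₁ − E₂ = 17.4 m.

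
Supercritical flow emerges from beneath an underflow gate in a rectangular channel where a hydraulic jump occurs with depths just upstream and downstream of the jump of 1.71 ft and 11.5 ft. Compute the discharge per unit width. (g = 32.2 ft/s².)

For a rectangular channel the momentum equation gives q² = ½·g·y₁·y₂·(y₁ + y₂) = ½×32.2×1.71×11.5×13.2 = 4182.
q = √4182 = 64.7 ft²/s.

q = 64.7 ft²/s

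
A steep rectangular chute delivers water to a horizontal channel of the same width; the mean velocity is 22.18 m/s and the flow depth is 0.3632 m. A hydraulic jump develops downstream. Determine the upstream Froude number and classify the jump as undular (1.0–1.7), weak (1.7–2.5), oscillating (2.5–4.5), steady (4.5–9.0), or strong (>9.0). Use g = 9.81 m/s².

Fr₁ = V₁/√(g·y₁) = 22.18/√(9.81×0.3632) = 11.75.
Fr₁ = 11.75 lies in the strong range.

Fr₁ = 11.75; strong jump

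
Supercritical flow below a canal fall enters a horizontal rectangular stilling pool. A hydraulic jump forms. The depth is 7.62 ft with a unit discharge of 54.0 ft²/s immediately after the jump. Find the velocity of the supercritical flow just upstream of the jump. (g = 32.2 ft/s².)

V₁ = 22.7 ft/s

V₂ = q/y₂ = 54.0/7.62 = 7.09 ft/s; Fr₂ = V₂/√(g·y₂) = 0.452.
Since the conjugate-depth ratio holds either way, y₁/y₂ = ½[√(1 + 8Fr₂²) − 1] = ½[√2.637 − 1] = 0.312.
y₁ = 0.312 × 7.62 = 2.38 ft.
V₁ = q/y₁ = 54.0/2.38 = 22.7 ft/s.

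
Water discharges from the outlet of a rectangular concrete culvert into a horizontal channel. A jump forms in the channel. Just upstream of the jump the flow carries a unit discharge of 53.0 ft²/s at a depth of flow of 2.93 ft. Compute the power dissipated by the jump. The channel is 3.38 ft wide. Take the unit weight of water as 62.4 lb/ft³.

V₁ = q/y₁ = 53.0/2.93 = 18.1 ft/s. Fr₁ = V₁/√(g·y₁) = 18.1/√(32.2×2.93) = 1.86.
Sequent-depth ratio: y₂/y₁ = ½[√(1 + 8Fr₁²) − 1] = ½[√28.74 − 1] = 2.18.
y₂ = 2.18 × 2.93 = 6.39 ft.
V₂ = q/y₂ = 53.0/6.39 = 8.29 ft/s. E₁ = y₁ + V₁²/2g = 8.01 ft; E₂ = y₂ + V₂²/2g = 7.46 ft. ΔE = E₁ − E₂ = 0.553 ft.
Q = q·b = 53.0 × 3.38 = 179 cfs. P = γ·Q·ΔE/550 = 62.4 × 179 × 0.553 / 550 = 11.2 hp.

P = 11.2 hp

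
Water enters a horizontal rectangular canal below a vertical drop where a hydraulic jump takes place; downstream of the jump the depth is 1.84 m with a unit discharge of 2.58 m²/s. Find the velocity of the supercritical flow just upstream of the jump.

V₂ = q/y₂ = 2.58/1.84 = 1.40 m/s; Fr₂ = V₂/√(g·y₂) = 0.330.
Since the conjugate-depth ratio holds either way, y₁/y₂ = ½[√(1 + 8Fr₂²) − 1] = ½[√1.871 − 1] = 0.184.
y₁ = 0.184 × 1.84 = 0.339 m.
V₁ = q/y₁ = 2.58/0.339 = 7.62 m/s.

V₁ = 7.62 m/s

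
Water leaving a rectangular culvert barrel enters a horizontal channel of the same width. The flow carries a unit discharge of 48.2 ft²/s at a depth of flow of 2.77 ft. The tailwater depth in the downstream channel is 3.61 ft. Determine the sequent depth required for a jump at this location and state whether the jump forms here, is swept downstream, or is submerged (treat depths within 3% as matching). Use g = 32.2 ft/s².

y₂ = 5.96 ft; the jump is swept downstream

V₁ = q/y₁ = 48.2/2.77 = 17.4 ft/s. Fr₁ = V₁/√(g·y₁) = 17.4/√(32.2×2.77) = 1.84.
By Bélanger, y₂/y₁ = ½[√(1 + 8Fr₁²) − 1] = ½[√28.16 − 1] = 2.15.
y₂ = 2.15 × 2.77 = 5.96 ft.
Tailwater y_tw = 3.61 ft: y_tw < y₂, so the jump is swept downstream.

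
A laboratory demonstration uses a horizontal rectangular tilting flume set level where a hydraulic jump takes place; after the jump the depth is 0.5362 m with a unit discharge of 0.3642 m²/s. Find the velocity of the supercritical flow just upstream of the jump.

V₁ = 4.462 m/s

V₂ = q/y₂ = 0.3642/0.5362 = 0.6792 m/s; Fr₂ = V₂/√(g·y₂) = 0.2962.
From the momentum equation (using Fr₂), y₁/y₂ = ½[√(1 + 8Fr₂²) − 1] = ½[√1.7016 − 1] = 0.1522.
y₁ = 0.1522 × 0.5362 = 0.08163 m.
V₁ = q/y₁ = 0.3642/0.08163 = 4.462 m/s.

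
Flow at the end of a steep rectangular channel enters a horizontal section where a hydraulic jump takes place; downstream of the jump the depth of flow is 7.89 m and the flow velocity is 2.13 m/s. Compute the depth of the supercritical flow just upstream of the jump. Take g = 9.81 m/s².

Fr₂ = V₂/√(g·y₂) = 2.13/√(9.81×7.89) = 0.242.
The Bélanger relation is symmetric: y₁/y₂ = ½[√(1 + 8Fr₂²) − 1] = ½[√1.469 − 1] = 0.106.
y₁ = 0.106 × 7.89 = 0.836 m.

y₁ = 0.836 m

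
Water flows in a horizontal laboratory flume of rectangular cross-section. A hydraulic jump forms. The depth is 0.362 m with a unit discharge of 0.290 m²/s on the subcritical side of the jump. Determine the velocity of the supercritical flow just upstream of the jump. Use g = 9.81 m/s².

V₂ = q/y₂ = 0.290/0.362 = 0.801 m/s; Fr₂ = V₂/√(g·y₂) = 0.425.
From the momentum equation (using Fr₂), y₁/y₂ = ½[√(1 + 8Fr₂²) − 1] = ½[√2.446 − 1] = 0.282.
y₁ = 0.282 × 0.362 = 0.102 m.
V₁ = q/y₁ = 0.290/0.102 = 2.84 m/s.

V₁ = 2.84 m/s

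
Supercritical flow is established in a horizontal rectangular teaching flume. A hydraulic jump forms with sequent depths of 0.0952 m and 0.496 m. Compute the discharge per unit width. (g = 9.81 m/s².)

For a rectangular channel the momentum equation gives q² = ½·g·y₁·y₂·(y₁ + y₂) = ½×9.81×0.0952×0.496×0.591 = 0.137.
q = √0.137 = 0.370 m²/s.

q = 0.370 m²/s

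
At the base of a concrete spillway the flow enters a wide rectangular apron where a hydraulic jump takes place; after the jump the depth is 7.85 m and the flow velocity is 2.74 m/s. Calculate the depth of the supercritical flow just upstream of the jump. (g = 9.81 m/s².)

Fr₂ = V₂/√(g·y₂) = 2.74/√(9.81×7.85) = 0.312.
Applying the sequent-depth relation in reverse, y₁/y₂ = ½[√(1 + 8Fr₂²) − 1] = ½[√1.780 − 1] = 0.167.
y₁ = 0.167 × 7.85 = 1.31 m.

y₁ = 1.31 m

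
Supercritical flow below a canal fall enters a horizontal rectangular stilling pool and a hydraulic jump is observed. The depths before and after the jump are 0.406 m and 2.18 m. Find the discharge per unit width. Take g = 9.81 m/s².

q = 3.35 m²/s

For a rectangular channel the momentum equation gives q² = ½·g·y₁·y₂·(y₁ + y₂) = ½×9.81×0.406×2.18×2.59 = 11.2.
q = √11.2 = 3.35 m²/s.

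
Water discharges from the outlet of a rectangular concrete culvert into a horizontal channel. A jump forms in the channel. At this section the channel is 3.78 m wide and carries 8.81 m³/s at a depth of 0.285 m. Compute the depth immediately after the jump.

q = Q/b = 8.81/3.78 = 2.33 m²/s; V₁ = q/y₁ = 8.18 m/s. Fr₁ = V₁/√(g·y₁) = 4.89.
By Bélanger, y₂/y₁ = ½[√(1 + 8Fr₁²) − 1] = ½[√192.4 − 1] = 6.43.
y₂ = 6.43 × 0.285 = 1.83 m.

y₂ = 1.83 m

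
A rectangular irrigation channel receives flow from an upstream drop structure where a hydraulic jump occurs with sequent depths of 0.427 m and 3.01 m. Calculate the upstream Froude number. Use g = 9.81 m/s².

For a rectangular channel the momentum equation gives q² = ½·g·y₁·y₂·(y₁ + y₂) = ½×9.81×0.427×3.01×3.44 = 21.7.
q = √21.7 = 4.65 m²/s.
V₁ = q/y₁ = 10.9 m/s; Fr₁ = V₁/√(g·y₁) = 5.33.

Fr₁ = 5.33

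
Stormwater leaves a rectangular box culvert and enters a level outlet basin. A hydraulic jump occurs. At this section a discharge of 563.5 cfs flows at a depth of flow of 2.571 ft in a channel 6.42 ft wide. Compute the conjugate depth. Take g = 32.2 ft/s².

q = Q/b = 563.5/6.42 = 87.77 ft²/s; V₁ = q/y₁ = 34.14 ft/s. Fr₁ = V₁/√(g·y₁) = 3.752.
Sequent-depth ratio: y₂/y₁ = ½[√(1 + 8Fr₁²) − 1] = ½[√113.63 − 1] = 4.830.
y₂ = 4.830 × 2.571 = 12.42 ft.

y₂ = 12.42 ft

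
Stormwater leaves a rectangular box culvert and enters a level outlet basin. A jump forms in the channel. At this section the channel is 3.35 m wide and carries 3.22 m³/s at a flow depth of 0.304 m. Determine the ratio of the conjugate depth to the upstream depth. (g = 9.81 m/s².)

q = Q/b = 3.22/3.35 = 0.961 m²/s; V₁ = q/y₁ = 3.16 m/s. Fr₁ = V₁/√(g·y₁) = 1.83.
By Bélanger, y₂/y₁ = ½[√(1 + 8Fr₁²) − 1] = ½[√27.82 − 1] = 2.14.

y₂/y₁ = 2.14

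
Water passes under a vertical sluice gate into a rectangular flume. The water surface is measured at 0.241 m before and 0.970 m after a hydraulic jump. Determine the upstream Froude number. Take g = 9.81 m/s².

Fr₁ = 3.18

For a rectangular channel the momentum equation gives q² = ½·g·y₁·y₂·(y₁ + y₂) = ½×9.81×0.241×0.970×1.21 = 1.39.
q = √1.39 = 1.18 m²/s.
V₁ = q/y₁ = 4.89 m/s; Fr₁ = V₁/√(g·y₁) = 3.18.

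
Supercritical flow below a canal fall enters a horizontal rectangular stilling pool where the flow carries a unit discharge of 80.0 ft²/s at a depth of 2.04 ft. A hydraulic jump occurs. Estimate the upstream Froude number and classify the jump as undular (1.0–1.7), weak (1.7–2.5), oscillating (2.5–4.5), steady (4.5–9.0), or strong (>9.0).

Fr₁ = 4.84; steady jump

V₁ = q/y₁ = 80.0/2.04 = 39.2 ft/s. Fr₁ = V₁/√(g·y₁) = 39.2/√(32.2×2.04) = 4.84.
Fr₁ = 4.84 lies in the steady range.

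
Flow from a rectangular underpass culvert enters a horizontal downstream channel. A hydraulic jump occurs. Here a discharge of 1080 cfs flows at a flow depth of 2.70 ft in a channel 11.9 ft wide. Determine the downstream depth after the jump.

y₂ = 12.5 ft

q = Q/b = 1080/11.9 = 90.8 ft²/s; V₁ = q/y₁ = 33.6 ft/s. Fr₁ = V₁/√(g·y₁) = 3.60.
By Bélanger, y₂/y₁ = ½[√(1 + 8Fr₁²) − 1] = ½[√105.0 − 1] = 4.62.
y₂ = 4.62 × 2.70 = 12.5 ft.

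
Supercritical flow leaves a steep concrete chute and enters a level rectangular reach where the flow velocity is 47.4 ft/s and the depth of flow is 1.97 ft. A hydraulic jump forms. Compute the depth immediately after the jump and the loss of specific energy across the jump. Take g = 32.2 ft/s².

Fr₁ = V₁/√(g·y₁) = 47.4/√(32.2×1.97) = 5.95.
Bélanger equation: y₂/y₁ = ½[√(1 + 8Fr₁²) − 1] = ½[√284.4 − 1] = 7.93.
y₂ = 7.93 × 1.97 = 15.6 ft.
q = V₁·y₁ = 47.4 × 1.97 = 93.4 ft²/s. V₂ = q/y₂ = 93.4/15.6 = 5.98 ft/s. E₁ = y₁ + V₁²/2g = 36.9 ft; E₂ = y₂ + V₂²/2g = 16.2 ft. ΔE = E₁ − E₂ = 20.7 ft.

y₂ = 15.6 ft; ΔE = 20.7 ft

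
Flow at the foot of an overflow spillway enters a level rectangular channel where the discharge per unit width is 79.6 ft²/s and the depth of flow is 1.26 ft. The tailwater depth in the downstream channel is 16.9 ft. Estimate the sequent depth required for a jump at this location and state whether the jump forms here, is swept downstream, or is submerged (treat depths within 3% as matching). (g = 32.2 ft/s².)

y₂ = 17.1 ft; the jump forms here

V₁ = q/y₁ = 79.6/1.26 = 63.2 ft/s. Fr₁ = V₁/√(g·y₁) = 63.2/√(32.2×1.26) = 9.92.
Conjugate-depth relation: y₂/y₁ = ½[√(1 + 8Fr₁²) − 1] = ½[√788.0 − 1] = 13.5.
y₂ = 13.5 × 1.26 = 17.1 ft.
Tailwater y_tw = 16.9 ft: y_tw ≈ y₂, so the jump forms here.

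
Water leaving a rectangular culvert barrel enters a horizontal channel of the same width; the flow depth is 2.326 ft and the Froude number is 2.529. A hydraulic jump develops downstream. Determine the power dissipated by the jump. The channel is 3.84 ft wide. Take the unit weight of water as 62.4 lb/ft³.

Fr₁ = 2.529 (given).
By Bélanger, y₂/y₁ = ½[√(1 + 8Fr₁²) − 1] = ½[√52.167 − 1] = 3.111.
y₂ = 3.111 × 2.326 = 7.237 ft.
V₁ = Fr₁·√(g·y₁) = 2.529×√(32.2×2.326) = 21.89 ft/s; q = V₁·y₁ = 50.91 ft²/s. V₂ = q/y₂ = 50.91/7.237 = 7.035 ft/s. E₁ = y₁ + V₁²/2g = 9.764 ft; E₂ = y₂ + V₂²/2g = 8.005 ft. ΔE = E₁ − E₂ = 1.759 ft.
Q = q·b = 50.91 × 3.84 = 195.5 cfs. P = γ·Q·ΔE/550 = 62.4 × 195.5 × 1.759 / 550 = 39.01 hp.

P = 39.01 hp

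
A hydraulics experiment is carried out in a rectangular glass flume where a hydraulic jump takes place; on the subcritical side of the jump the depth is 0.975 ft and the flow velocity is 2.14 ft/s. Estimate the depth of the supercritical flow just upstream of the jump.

Fr₂ = V₂/√(g·y₂) = 2.14/√(32.2×0.975) = 0.382.
Applying the sequent-depth relation in reverse, y₁/y₂ = ½[√(1 + 8Fr₂²) − 1] = ½[√2.167 − 1] = 0.236.
y₁ = 0.236 × 0.975 = 0.230 ft.

y₁ = 0.230 ft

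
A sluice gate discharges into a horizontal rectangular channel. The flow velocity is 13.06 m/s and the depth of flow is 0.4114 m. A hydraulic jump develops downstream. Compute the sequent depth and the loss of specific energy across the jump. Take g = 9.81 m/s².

Fr₁ = V₁/√(g·y₁) = 13.06/√(9.81×0.4114) = 6.501.
From the momentum equation for a rectangular channel, y₂/y₁ = ½[√(1 + 8Fr₁²) − 1] = ½[√339.10 − 1] = 8.707.
y₂ = 8.707 × 0.4114 = 3.582 m.
Head loss: ΔE = (y₂ − y₁)³/(4y₁y₂) = (3.582 − 0.4114)³/(4×0.4114×3.582) = 31.88/5.895 = 5.408 m.

y₂ = 3.582 m; ΔE = 5.408 m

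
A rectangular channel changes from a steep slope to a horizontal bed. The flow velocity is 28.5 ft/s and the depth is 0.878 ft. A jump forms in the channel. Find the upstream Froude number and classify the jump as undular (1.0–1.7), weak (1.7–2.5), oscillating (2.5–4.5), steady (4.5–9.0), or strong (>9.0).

Fr₁ = 5.36; steady jump

Fr₁ = V₁/√(g·y₁) = 28.5/√(32.2×0.878) = 5.36.
Fr₁ = 5.36 lies in the steady range.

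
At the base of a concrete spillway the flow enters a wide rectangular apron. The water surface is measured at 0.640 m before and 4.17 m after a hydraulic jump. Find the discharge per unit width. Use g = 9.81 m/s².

For a rectangular channel the momentum equation gives q² = ½·g·y₁·y₂·(y₁ + y₂) = ½×9.81×0.640×4.17×4.81 = 63.0.
q = √63.0 = 7.94 m²/s.

q = 7.94 m²/s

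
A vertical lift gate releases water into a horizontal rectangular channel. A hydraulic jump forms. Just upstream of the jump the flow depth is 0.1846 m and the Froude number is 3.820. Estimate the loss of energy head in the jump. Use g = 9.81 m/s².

ΔE = 0.5667 m

Fr₁ = 3.820 (given).
Conjugate-depth relation: y₂/y₁ = ½[√(1 + 8Fr₁²) − 1] = ½[√117.74 − 1] = 4.925.
y₂ = 4.925 × 0.1846 = 0.9092 m.
V₁ = Fr₁·√(g·y₁) = 3.820×√(9.81×0.1846) = 5.141 m/s; q = V₁·y₁ = 0.9490 m²/s. V₂ = q/y₂ = 0.9490/0.9092 = 1.044 m/s. E₁ = y₁ + V₁²/2g = 1.531 m; E₂ = y₂ + V₂²/2g = 0.9647 m. ΔE = E₁ − E₂ = 0.5667 m.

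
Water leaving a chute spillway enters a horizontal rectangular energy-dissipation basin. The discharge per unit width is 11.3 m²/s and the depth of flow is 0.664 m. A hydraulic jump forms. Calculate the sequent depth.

y₂ = 5.94 m

V₁ = q/y₁ = 11.3/0.664 = 17.0 m/s. Fr₁ = V₁/√(g·y₁) = 17.0/√(9.81×0.664) = 6.67.
Bélanger equation: y₂/y₁ = ½[√(1 + 8Fr₁²) − 1] = ½[√356.7 − 1] = 8.94.
y₂ = 8.94 × 0.664 = 5.94 m.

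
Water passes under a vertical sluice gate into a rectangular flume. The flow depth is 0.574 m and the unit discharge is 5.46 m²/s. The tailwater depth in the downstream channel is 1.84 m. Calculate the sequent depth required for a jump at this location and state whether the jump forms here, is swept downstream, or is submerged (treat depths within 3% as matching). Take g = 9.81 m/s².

y₂ = 2.98 m; the jump is swept downstream

V₁ = q/y₁ = 5.46/0.574 = 9.51 m/s. Fr₁ = V₁/√(g·y₁) = 9.51/√(9.81×0.574) = 4.01.
By Bélanger, y₂/y₁ = ½[√(1 + 8Fr₁²) − 1] = ½[√129.5 − 1] = 5.19.
y₂ = 5.19 × 0.574 = 2.98 m.
Tailwater y_tw = 1.84 m: y_tw < y₂, so the jump is swept downstream.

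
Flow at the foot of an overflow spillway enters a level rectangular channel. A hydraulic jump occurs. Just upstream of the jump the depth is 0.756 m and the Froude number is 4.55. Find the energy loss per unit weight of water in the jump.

Fr₁ = 4.55 (given).
Sequent-depth ratio: y₂/y₁ = ½[√(1 + 8Fr₁²) − 1] = ½[√166.6 − 1] = 5.95.
y₂ = 5.95 × 0.756 = 4.50 m.
V₁ = Fr₁·√(g·y₁) = 4.55×√(9.81×0.756) = 12.4 m/s; q = V₁·y₁ = 9.37 m²/s. V₂ = q/y₂ = 9.37/4.50 = 2.08 m/s. E₁ = y₁ + V₁²/2g = 8.58 m; E₂ = y₂ + V₂²/2g = 4.72 m. ΔE = E₁ − E₂ = 3.86 m.

ΔE = 3.86 m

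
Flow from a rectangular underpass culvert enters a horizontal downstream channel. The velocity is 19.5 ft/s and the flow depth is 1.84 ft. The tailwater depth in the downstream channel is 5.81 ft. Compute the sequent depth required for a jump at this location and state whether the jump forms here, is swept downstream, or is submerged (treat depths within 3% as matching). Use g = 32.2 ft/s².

Fr₁ = V₁/√(g·y₁) = 19.5/√(32.2×1.84) = 2.53.
From the momentum equation for a rectangular channel, y₂/y₁ = ½[√(1 + 8Fr₁²) − 1] = ½[√52.34 − 1] = 3.12.
y₂ = 3.12 × 1.84 = 5.74 ft.
Tailwater y_tw = 5.81 ft: y_tw ≈ y₂, so the jump forms here.

y₂ = 5.74 ft; the jump forms here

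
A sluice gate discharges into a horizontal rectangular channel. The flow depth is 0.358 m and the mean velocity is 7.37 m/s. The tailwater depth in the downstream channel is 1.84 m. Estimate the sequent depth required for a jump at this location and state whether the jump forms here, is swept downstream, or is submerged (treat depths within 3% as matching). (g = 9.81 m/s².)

Fr₁ = V₁/√(g·y₁) = 7.37/√(9.81×0.358) = 3.93.
Conjugate-depth relation: y₂/y₁ = ½[√(1 + 8Fr₁²) − 1] = ½[√124.7 − 1] = 5.08.
y₂ = 5.08 × 0.358 = 1.82 m.
Tailwater y_tw = 1.84 m: y_tw ≈ y₂, so the jump forms here.

y₂ = 1.82 m; the jump forms here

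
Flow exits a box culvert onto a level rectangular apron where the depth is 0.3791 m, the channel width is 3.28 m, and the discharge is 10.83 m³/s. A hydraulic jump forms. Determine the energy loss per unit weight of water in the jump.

q = Q/b = 10.83/3.28 = 3.302 m²/s; V₁ = q/y₁ = 8.710 m/s. Fr₁ = V₁/√(g·y₁) = 4.516.
Sequent-depth ratio: y₂/y₁ = ½[√(1 + 8Fr₁²) − 1] = ½[√164.18 − 1] = 5.907.
y₂ = 5.907 × 0.3791 = 2.239 m.
Head loss: ΔE = (y₂ − y₁)³/(4y₁y₂) = (2.239 − 0.3791)³/(4×0.3791×2.239) = 6.436/3.396 = 1.895 m.

ΔE = 1.895 m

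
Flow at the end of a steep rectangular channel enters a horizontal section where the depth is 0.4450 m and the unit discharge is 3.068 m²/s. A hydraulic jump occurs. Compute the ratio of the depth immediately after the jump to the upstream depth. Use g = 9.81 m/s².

y₂/y₁ = 4.193

V₁ = q/y₁ = 3.068/0.4450 = 6.894 m/s. Fr₁ = V₁/√(g·y₁) = 6.894/√(9.81×0.4450) = 3.300.
Conjugate-depth relation: y₂/y₁ = ½[√(1 + 8Fr₁²) − 1] = ½[√88.107 − 1] = 4.193.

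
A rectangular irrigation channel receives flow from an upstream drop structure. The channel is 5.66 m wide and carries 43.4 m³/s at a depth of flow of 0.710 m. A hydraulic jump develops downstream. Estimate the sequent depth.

q = Q/b = 43.4/5.66 = 7.67 m²/s; V₁ = q/y₁ = 10.8 m/s. Fr₁ = V₁/√(g·y₁) = 4.09.
Conjugate-depth relation: y₂/y₁ = ½[√(1 + 8Fr₁²) − 1] = ½[√135.0 − 1] = 5.31.
y₂ = 5.31 × 0.710 = 3.77 m.

y₂ = 3.77 m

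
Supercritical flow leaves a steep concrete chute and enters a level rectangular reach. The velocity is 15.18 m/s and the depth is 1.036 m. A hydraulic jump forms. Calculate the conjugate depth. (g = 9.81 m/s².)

y₂ = 6.478 m

Fr₁ = V₁/√(g·y₁) = 15.18/√(9.81×1.036) = 4.762.
Bélanger equation: y₂/y₁ = ½[√(1 + 8Fr₁²) − 1] = ½[√182.39 − 1] = 6.253.
y₂ = 6.253 × 1.036 = 6.478 m.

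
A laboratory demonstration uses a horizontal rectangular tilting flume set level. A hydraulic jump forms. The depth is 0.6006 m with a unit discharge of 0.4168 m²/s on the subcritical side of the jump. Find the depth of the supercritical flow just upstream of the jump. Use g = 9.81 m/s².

V₂ = q/y₂ = 0.4168/0.6006 = 0.6940 m/s; Fr₂ = V₂/√(g·y₂) = 0.2859.
The Bélanger relation is symmetric: y₁/y₂ = ½[√(1 + 8Fr₂²) − 1] = ½[√1.6539 − 1] = 0.1430.
y₁ = 0.1430 × 0.6006 = 0.08590 m.

y₁ = 0.08590 m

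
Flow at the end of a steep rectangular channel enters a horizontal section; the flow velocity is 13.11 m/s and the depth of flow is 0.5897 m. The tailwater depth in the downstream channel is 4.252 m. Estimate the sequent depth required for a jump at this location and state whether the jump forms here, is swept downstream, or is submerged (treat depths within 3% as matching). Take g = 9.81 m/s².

Fr₁ = V₁/√(g·y₁) = 13.11/√(9.81×0.5897) = 5.451.
Conjugate-depth relation: y₂/y₁ = ½[√(1 + 8Fr₁²) − 1] = ½[√238.68 − 1] = 7.225.
y₂ = 7.225 × 0.5897 = 4.260 m.
Tailwater y_tw = 4.252 m: y_tw ≈ y₂, so the jump forms here.

y₂ = 4.260 m; the jump forms here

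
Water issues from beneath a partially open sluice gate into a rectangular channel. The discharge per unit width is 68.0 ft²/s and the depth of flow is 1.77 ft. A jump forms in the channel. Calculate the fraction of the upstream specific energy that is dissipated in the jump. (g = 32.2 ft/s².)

ΔE/E₁ = 0.498 (49.8%)

V₁ = q/y₁ = 68.0/1.77 = 38.4 ft/s. Fr₁ = V₁/√(g·y₁) = 38.4/√(32.2×1.77) = 5.09.
Bélanger equation: y₂/y₁ = ½[√(1 + 8Fr₁²) − 1] = ½[√208.2 − 1] = 6.71.
y₂ = 6.71 × 1.77 = 11.9 ft.
E₁ = y₁ + V₁²/2g = 24.7 ft. ΔE = (y₂ − y₁)³/(4y₁y₂) = 12.3 ft. ΔE/E₁ = 12.3/24.7 = 0.498.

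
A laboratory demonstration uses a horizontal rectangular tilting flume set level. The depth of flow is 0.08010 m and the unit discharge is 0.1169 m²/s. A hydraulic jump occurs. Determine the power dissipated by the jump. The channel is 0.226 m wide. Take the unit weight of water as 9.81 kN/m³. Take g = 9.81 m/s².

P = 0.001889 kW

V₁ = q/y₁ = 0.1169/0.08010 = 1.459 m/s. Fr₁ = V₁/√(g·y₁) = 1.459/√(9.81×0.08010) = 1.646.
Bélanger equation: y₂/y₁ = ½[√(1 + 8Fr₁²) − 1] = ½[√22.685 − 1] = 1.881.
y₂ = 1.881 × 0.08010 = 0.1507 m.
Head loss: ΔE = (y₂ − y₁)³/(4y₁y₂) = (0.1507 − 0.08010)³/(4×0.08010×0.1507) = 0.0003519/0.04828 = 0.007288 m.
Q = q·b = 0.1169 × 0.226 = 0.02642 m³/s. P = γ·Q·ΔE = 9.81 × 0.02642 × 0.007288 = 0.001889 kW.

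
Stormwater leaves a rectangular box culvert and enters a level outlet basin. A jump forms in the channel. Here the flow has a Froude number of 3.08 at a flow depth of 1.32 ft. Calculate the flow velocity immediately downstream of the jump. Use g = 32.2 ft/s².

Fr₁ = 3.08 (given).
Conjugate-depth relation: y₂/y₁ = ½[√(1 + 8Fr₁²) − 1] = ½[√76.89 − 1] = 3.88.
y₂ = 3.88 × 1.32 = 5.13 ft.
V₁ = Fr₁·√(g·y₁) = 3.08×√(32.2×1.32) = 20.1 ft/s; q = V₁·y₁ = 26.5 ft²/s.
V₂ = q/y₂ = 26.5/5.13 = 5.17 ft/s.

V₂ = 5.17 ft/s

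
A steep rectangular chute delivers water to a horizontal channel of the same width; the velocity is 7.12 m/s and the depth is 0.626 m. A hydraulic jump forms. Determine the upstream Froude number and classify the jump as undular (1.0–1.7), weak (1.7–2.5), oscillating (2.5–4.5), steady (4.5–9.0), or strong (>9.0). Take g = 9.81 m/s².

Fr₁ = V₁/√(g·y₁) = 7.12/√(9.81×0.626) = 2.87.
Fr₁ = 2.87 lies in the oscillating range.

Fr₁ = 2.87; oscillating jump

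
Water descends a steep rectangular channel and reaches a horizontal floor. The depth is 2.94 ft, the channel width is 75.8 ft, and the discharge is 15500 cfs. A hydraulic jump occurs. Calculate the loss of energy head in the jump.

q = Q/b = 15500/75.8 = 204 ft²/s; V₁ = q/y₁ = 69.6 ft/s. Fr₁ = V₁/√(g·y₁) = 7.15.
From the momentum equation for a rectangular channel, y₂/y₁ = ½[√(1 + 8Fr₁²) − 1] = ½[√409.8 − 1] = 9.62.
y₂ = 9.62 × 2.94 = 28.3 ft.
V₂ = q/y₂ = 204/28.3 = 7.23 ft/s. E₁ = y₁ + V₁²/2g = 78.1 ft; E₂ = y₂ + V₂²/2g = 29.1 ft. ΔE = E₁ − E₂ = 49.0 ft.

ΔE = 49.0 ft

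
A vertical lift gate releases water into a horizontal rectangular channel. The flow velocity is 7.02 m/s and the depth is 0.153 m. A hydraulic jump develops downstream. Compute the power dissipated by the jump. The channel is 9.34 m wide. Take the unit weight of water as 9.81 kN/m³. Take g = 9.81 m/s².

Fr₁ = V₁/√(g·y₁) = 7.02/√(9.81×0.153) = 5.73.
Bélanger equation: y₂/y₁ = ½[√(1 + 8Fr₁²) − 1] = ½[√263.7 − 1] = 7.62.
y₂ = 7.62 × 0.153 = 1.17 m.
q = V₁·y₁ = 7.02 × 0.153 = 1.07 m²/s. V₂ = q/y₂ = 1.07/1.17 = 0.921 m/s. E₁ = y₁ + V₁²/2g = 2.66 m; E₂ = y₂ + V₂²/2g = 1.21 m. ΔE = E₁ − E₂ = 1.46 m.
Q = q·b = 1.07 × 9.34 = 10.0 m³/s. P = γ·Q·ΔE = 9.81 × 10.0 × 1.46 = 143 kW.

P = 143 kW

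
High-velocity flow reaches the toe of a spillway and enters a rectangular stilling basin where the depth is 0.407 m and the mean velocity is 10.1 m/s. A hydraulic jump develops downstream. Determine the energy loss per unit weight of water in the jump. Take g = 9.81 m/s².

Fr₁ = V₁/√(g·y₁) = 10.1/√(9.81×0.407) = 5.05.
Conjugate-depth relation: y₂/y₁ = ½[√(1 + 8Fr₁²) − 1] = ½[√205.4 − 1] = 6.67.
y₂ = 6.67 × 0.407 = 2.71 m.
q = V₁·y₁ = 10.1 × 0.407 = 4.11 m²/s. V₂ = q/y₂ = 4.11/2.71 = 1.52 m/s. E₁ = y₁ + V₁²/2g = 5.61 m; E₂ = y₂ + V₂²/2g = 2.83 m. ΔE = E₁ − E₂ = 2.78 m.

ΔE = 2.78 m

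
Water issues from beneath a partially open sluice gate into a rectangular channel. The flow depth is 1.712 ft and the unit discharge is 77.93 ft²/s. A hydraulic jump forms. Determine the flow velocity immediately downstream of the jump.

V₁ = q/y₁ = 77.93/1.712 = 45.52 ft/s. Fr₁ = V₁/√(g·y₁) = 45.52/√(32.2×1.712) = 6.131.
Conjugate-depth relation: y₂/y₁ = ½[√(1 + 8Fr₁²) − 1] = ½[√301.70 − 1] = 8.185.
y₂ = 8.185 × 1.712 = 14.01 ft.
V₂ = q/y₂ = 77.93/14.01 = 5.562 ft/s.

V₂ = 5.562 ft/s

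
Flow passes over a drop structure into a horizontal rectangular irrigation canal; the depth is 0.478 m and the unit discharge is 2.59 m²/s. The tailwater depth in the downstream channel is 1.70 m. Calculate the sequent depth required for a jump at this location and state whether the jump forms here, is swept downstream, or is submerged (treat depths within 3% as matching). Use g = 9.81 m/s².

V₁ = q/y₁ = 2.59/0.478 = 5.42 m/s. Fr₁ = V₁/√(g·y₁) = 5.42/√(9.81×0.478) = 2.50.
Sequent-depth ratio: y₂/y₁ = ½[√(1 + 8Fr₁²) − 1] = ½[√51.09 − 1] = 3.07.
y₂ = 3.07 × 0.478 = 1.47 m.
Tailwater y_tw = 1.70 m: y_tw > y₂, so the jump is submerged.

y₂ = 1.47 m; the jump is submerged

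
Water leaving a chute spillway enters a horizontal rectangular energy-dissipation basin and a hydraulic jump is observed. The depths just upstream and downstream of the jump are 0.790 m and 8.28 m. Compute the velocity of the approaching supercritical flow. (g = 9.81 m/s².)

For a rectangular channel the momentum equation gives q² = ½·g·y₁·y₂·(y₁ + y₂) = ½×9.81×0.790×8.28×9.07 = 291.
q = √291 = 17.1 m²/s.
V₁ = q/y₁ = 17.1/0.790 = 21.6 m/s.

V₁ = 21.6 m/s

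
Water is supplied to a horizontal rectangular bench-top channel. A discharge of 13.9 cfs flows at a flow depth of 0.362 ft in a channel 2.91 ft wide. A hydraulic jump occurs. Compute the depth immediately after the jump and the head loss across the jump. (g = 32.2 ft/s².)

y₂ = 1.81 ft; ΔE = 1.15 ft

q = Q/b = 13.9/2.91 = 4.78 ft²/s; V₁ = q/y₁ = 13.2 ft/s. Fr₁ = V₁/√(g·y₁) = 3.86.
Conjugate-depth relation: y₂/y₁ = ½[√(1 + 8Fr₁²) − 1] = ½[√120.5 − 1] = 4.99.
y₂ = 4.99 × 0.362 = 1.81 ft.
V₂ = q/y₂ = 4.78/1.81 = 2.65 ft/s. E₁ = y₁ + V₁²/2g = 3.07 ft; E₂ = y₂ + V₂²/2g = 1.91 ft. ΔE = E₁ − E₂ = 1.15 ft.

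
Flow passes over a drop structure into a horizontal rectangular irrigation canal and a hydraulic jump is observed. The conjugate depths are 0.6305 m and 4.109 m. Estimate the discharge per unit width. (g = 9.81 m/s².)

For a rectangular channel the momentum equation gives q² = ½·g·y₁·y₂·(y₁ + y₂) = ½×9.81×0.6305×4.109×4.739 = 60.23.
q = √60.23 = 7.761 m²/s.

q = 7.761 m²/s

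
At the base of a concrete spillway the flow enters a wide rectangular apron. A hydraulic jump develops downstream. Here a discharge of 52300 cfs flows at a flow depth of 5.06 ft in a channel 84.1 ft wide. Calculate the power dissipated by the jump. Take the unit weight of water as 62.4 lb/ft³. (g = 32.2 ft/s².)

q = Q/b = 52300/84.1 = 622 ft²/s; V₁ = q/y₁ = 123 ft/s. Fr₁ = V₁/√(g·y₁) = 9.63.
Sequent-depth ratio: y₂/y₁ = ½[√(1 + 8Fr₁²) − 1] = ½[√742.6 − 1] = 13.1.
y₂ = 13.1 × 5.06 = 66.4 ft.
Head loss: ΔE = (y₂ − y₁)³/(4y₁y₂) = (66.4 − 5.06)³/(4×5.06×66.4) = 230980/1344 = 172 ft.
P = γ·Q·ΔE/550 = 62.4 × 52300 × 172 / 550 = 1019563 hp.

P = 1019563 hp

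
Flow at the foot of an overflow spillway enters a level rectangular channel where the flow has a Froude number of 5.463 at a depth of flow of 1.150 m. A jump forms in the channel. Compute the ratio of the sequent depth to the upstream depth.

Fr₁ = 5.463 (given).
By Bélanger, y₂/y₁ = ½[√(1 + 8Fr₁²) − 1] = ½[√239.75 − 1] = 7.242.

y₂/y₁ = 7.242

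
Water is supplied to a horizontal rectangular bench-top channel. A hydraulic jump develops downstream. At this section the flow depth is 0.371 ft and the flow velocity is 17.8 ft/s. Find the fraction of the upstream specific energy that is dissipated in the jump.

ΔE/E₁ = 0.503 (50.3%)

Fr₁ = V₁/√(g·y₁) = 17.8/√(32.2×0.371) = 5.15.
Conjugate-depth relation: y₂/y₁ = ½[√(1 + 8Fr₁²) − 1] = ½[√213.2 − 1] = 6.80.
y₂ = 6.80 × 0.371 = 2.52 ft.
E₁ = y₁ + V₁²/2g = 5.29 ft. ΔE = (y₂ − y₁)³/(4y₁y₂) = 2.66 ft. ΔE/E₁ = 2.66/5.29 = 0.503.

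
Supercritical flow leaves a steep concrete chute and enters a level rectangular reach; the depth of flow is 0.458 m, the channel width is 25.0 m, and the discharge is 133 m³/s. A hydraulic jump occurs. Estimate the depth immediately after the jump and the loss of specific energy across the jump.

y₂ = 3.33 m; ΔE = 3.88 m

q = Q/b = 133/25.0 = 5.32 m²/s; V₁ = q/y₁ = 11.6 m/s. Fr₁ = V₁/√(g·y₁) = 5.48.
Conjugate-depth relation: y₂/y₁ = ½[√(1 + 8Fr₁²) − 1] = ½[√241.2 − 1] = 7.27.
y₂ = 7.27 × 0.458 = 3.33 m.
Head loss: ΔE = (y₂ − y₁)³/(4y₁y₂) = (3.33 − 0.458)³/(4×0.458×3.33) = 23.6/6.10 = 3.88 m.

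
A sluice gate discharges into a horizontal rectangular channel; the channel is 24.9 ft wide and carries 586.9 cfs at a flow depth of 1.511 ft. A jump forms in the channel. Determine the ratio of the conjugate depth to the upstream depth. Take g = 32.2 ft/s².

y₂/y₁ = 2.702

q = Q/b = 586.9/24.9 = 23.57 ft²/s; V₁ = q/y₁ = 15.60 ft/s. Fr₁ = V₁/√(g·y₁) = 2.236.
From the momentum equation for a rectangular channel, y₂/y₁ = ½[√(1 + 8Fr₁²) − 1] = ½[√41.010 − 1] = 2.702.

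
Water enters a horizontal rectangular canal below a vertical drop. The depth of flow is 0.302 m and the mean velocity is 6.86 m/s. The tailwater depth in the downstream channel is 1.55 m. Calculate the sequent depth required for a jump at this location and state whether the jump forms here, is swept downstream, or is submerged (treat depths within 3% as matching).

Fr₁ = V₁/√(g·y₁) = 6.86/√(9.81×0.302) = 3.99.
Sequent-depth ratio: y₂/y₁ = ½[√(1 + 8Fr₁²) − 1] = ½[√128.1 − 1] = 5.16.
y₂ = 5.16 × 0.302 = 1.56 m.
Tailwater y_tw = 1.55 m: y_tw ≈ y₂, so the jump forms here.

y₂ = 1.56 m; the jump forms here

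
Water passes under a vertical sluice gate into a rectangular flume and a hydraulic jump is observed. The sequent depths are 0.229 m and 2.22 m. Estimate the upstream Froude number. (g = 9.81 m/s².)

For a rectangular channel the momentum equation gives q² = ½·g·y₁·y₂·(y₁ + y₂) = ½×9.81×0.229×2.22×2.45 = 6.11.
q = √6.11 = 2.47 m²/s.
V₁ = q/y₁ = 10.8 m/s; Fr₁ = V₁/√(g·y₁) = 7.20.

Fr₁ = 7.20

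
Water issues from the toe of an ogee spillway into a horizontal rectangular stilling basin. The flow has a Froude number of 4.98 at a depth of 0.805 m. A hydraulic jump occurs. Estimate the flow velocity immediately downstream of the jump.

V₂ = 2.13 m/s

Fr₁ = 4.98 (given).
From the momentum equation for a rectangular channel, y₂/y₁ = ½[√(1 + 8Fr₁²) − 1] = ½[√199.4 − 1] = 6.56.
y₂ = 6.56 × 0.805 = 5.28 m.
V₁ = Fr₁·√(g·y₁) = 4.98×√(9.81×0.805) = 14.0 m/s; q = V₁·y₁ = 11.3 m²/s.
V₂ = q/y₂ = 11.3/5.28 = 2.13 m/s.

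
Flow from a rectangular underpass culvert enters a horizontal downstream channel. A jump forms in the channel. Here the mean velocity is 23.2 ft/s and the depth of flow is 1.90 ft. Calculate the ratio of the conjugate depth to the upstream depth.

Fr₁ = V₁/√(g·y₁) = 23.2/√(32.2×1.90) = 2.97.
Bélanger equation: y₂/y₁ = ½[√(1 + 8Fr₁²) − 1] = ½[√71.38 − 1] = 3.72.

y₂/y₁ = 3.72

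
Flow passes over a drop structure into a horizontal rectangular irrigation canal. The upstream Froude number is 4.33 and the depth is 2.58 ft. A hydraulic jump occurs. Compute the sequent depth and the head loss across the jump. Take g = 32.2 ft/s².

Fr₁ = 4.33 (given).
By Bélanger, y₂/y₁ = ½[√(1 + 8Fr₁²) − 1] = ½[√151.0 − 1] = 5.64.
y₂ = 5.64 × 2.58 = 14.6 ft.
Head loss: ΔE = (y₂ − y₁)³/(4y₁y₂) = (14.6 − 2.58)³/(4×2.58×14.6) = 1720/150 = 11.4 ft.

y₂ = 14.6 ft; ΔE = 11.4 ft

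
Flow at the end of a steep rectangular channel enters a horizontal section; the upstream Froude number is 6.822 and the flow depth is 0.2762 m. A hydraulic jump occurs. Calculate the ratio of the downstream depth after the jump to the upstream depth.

y₂/y₁ = 9.161

Fr₁ = 6.822 (given).
Sequent-depth ratio: y₂/y₁ = ½[√(1 + 8Fr₁²) − 1] = ½[√373.32 − 1] = 9.161.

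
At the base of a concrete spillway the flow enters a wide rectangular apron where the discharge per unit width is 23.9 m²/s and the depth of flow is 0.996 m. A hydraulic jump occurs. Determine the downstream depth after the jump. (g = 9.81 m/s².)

V₁ = q/y₁ = 23.9/0.996 = 24.0 m/s. Fr₁ = V₁/√(g·y₁) = 24.0/√(9.81×0.996) = 7.68.
Conjugate-depth relation: y₂/y₁ = ½[√(1 + 8Fr₁²) − 1] = ½[√472.5 − 1] = 10.4.
y₂ = 10.4 × 0.996 = 10.3 m.

y₂ = 10.3 m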